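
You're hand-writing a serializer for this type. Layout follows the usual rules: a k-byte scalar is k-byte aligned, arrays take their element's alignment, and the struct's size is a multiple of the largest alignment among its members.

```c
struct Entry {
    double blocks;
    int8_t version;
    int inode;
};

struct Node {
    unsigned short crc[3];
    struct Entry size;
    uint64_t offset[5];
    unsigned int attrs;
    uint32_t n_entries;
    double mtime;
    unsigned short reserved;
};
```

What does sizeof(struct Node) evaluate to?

88 bytes

Entry: blocks at 0 (size 8, align 8) → ends 8; version at 8 (size 1, align 1) → ends 9; pad 3 to align 4 for inode; inode at 12 (size 4, align 4) → ends 16; total 16 bytes, alignment 8
crc at 0 (size 6, align 2) → ends 6
pad 2 to align 8 for size
size at 8 (size 16, align 8) → ends 24
offset at 24 (size 40, align 8) → ends 64
attrs at 64 (size 4, align 4) → ends 68
n_entries at 68 (size 4, align 4) → ends 72
mtime at 72 (size 8, align 8) → ends 80
reserved at 80 (size 2, align 2) → ends 82
tail pad 6 to reach multiple of 8
total 88 bytes, alignment 8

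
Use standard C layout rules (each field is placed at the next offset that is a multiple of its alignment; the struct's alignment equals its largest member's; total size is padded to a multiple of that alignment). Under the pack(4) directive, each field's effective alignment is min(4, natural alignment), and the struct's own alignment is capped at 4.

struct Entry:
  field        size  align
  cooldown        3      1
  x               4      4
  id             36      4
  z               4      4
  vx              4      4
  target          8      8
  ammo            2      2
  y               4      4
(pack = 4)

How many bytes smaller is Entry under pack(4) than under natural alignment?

4

natural layout:
  @0: cooldown [3B, align 1] → 3
  +1 pad (align 4)
  @4: x [4B, align 4] → 8
  @8: id [36B, align 4] → 44
  @44: z [4B, align 4] → 48
  @48: vx [4B, align 4] → 52
  +4 pad (align 8)
  @56: target [8B, align 8] → 64
  @64: ammo [2B, align 2] → 66
  +2 pad (align 4)
  @68: y [4B, align 4] → 72
  size 72, align 8
packed(4) layout:
  @0: cooldown [3B, align 1] → 3
  +1 pad (align 4)
  @4: x [4B, align 4] → 8
  @8: id [36B, align 4] → 44
  @44: z [4B, align 4] → 48
  @48: vx [4B, align 4] → 52
  @52: target [8B, align 4] → 60
  @60: ammo [2B, align 2] → 62
  +2 pad (align 4)
  @64: y [4B, align 4] → 68
  size 68, align 4
72 − 68 = 4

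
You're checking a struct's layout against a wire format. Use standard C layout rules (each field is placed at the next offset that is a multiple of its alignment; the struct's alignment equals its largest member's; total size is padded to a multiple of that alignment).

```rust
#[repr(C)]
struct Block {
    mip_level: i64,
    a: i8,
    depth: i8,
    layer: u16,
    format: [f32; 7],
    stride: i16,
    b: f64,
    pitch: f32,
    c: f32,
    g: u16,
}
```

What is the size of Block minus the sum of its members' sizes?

12

mip_level at 0 (size 8, align 8) → ends 8
a at 8 (size 1, align 1) → ends 9
depth at 9 (size 1, align 1) → ends 10
layer at 10 (size 2, align 2) → ends 12
format at 12 (size 28, align 4) → ends 40
stride at 40 (size 2, align 2) → ends 42
pad 6 to align 8 for b
b at 48 (size 8, align 8) → ends 56
pitch at 56 (size 4, align 4) → ends 60
c at 60 (size 4, align 4) → ends 64
g at 64 (size 2, align 2) → ends 66
tail pad 6 to reach multiple of 8
total 72 bytes, alignment 8
data bytes 60, size 72 → padding 12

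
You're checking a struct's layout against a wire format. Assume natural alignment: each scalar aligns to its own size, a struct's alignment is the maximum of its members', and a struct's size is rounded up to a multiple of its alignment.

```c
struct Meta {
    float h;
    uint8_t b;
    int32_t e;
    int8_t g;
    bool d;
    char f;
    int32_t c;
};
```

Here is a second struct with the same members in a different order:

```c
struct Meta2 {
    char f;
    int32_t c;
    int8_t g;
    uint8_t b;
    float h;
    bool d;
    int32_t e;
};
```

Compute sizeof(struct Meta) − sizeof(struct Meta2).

0..4  h  (4B, 4-aligned)
4..5  b  (1B, 1-aligned)
5..8  -- padding (3B)
8..12  e  (4B, 4-aligned)
12..13  g  (1B, 1-aligned)
13..14  d  (1B, 1-aligned)
14..15  f  (1B, 1-aligned)
15..16  -- padding (1B)
16..20  c  (4B, 4-aligned)
sizeof = 20, alignof = 4
— Meta2 —
0..1  f  (1B, 1-aligned)
1..4  -- padding (3B)
4..8  c  (4B, 4-aligned)
8..9  g  (1B, 1-aligned)
9..10  b  (1B, 1-aligned)
10..12  -- padding (2B)
12..16  h  (4B, 4-aligned)
16..17  d  (1B, 1-aligned)
17..20  -- padding (3B)
20..24  e  (4B, 4-aligned)
sizeof = 24, alignof = 4
20 − 24 = -4

-4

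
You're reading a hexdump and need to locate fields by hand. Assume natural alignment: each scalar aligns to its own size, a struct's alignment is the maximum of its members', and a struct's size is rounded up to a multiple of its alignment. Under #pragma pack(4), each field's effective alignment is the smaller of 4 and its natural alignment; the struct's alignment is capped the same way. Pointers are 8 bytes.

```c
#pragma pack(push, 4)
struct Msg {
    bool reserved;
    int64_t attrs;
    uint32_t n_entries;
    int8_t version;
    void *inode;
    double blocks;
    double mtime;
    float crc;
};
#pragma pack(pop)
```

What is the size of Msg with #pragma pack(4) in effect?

48

reserved at 0 (size 1, align 1) → ends 1
pad 3 to align 4 for attrs
attrs at 4 (size 8, align 4) → ends 12
n_entries at 12 (size 4, align 4) → ends 16
version at 16 (size 1, align 1) → ends 17
pad 3 to align 4 for inode
inode at 20 (size 8, align 4) → ends 28
blocks at 28 (size 8, align 4) → ends 36
mtime at 36 (size 8, align 4) → ends 44
crc at 44 (size 4, align 4) → ends 48
total 48 bytes, alignment 4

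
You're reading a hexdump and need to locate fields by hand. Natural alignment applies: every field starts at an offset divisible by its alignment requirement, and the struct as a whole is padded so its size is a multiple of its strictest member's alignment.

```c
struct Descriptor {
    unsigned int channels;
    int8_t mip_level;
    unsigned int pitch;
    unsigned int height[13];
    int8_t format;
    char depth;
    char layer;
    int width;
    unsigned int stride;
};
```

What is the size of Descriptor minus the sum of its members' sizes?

@0: channels [4B, align 4] → 4
@4: mip_level [1B, align 1] → 5
+3 pad (align 4)
@8: pitch [4B, align 4] → 12
@12: height [52B, align 4] → 64
@64: format [1B, align 1] → 65
@65: depth [1B, align 1] → 66
@66: layer [1B, align 1] → 67
+1 pad (align 4)
@68: width [4B, align 4] → 72
@72: stride [4B, align 4] → 76
size 76, align 4
data bytes 72, size 76 → padding 4

4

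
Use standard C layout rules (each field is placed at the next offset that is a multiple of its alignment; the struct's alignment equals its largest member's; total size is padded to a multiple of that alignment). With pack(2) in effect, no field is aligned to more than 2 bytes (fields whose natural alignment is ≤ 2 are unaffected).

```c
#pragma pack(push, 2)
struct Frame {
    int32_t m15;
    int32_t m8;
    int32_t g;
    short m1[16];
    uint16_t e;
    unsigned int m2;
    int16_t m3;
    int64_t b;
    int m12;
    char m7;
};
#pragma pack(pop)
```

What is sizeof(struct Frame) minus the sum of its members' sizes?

0..4  m15  (4B, 2-aligned)
4..8  m8  (4B, 2-aligned)
8..12  g  (4B, 2-aligned)
12..44  m1  (32B, 2-aligned)
44..46  e  (2B, 2-aligned)
46..50  m2  (4B, 2-aligned)
50..52  m3  (2B, 2-aligned)
52..60  b  (8B, 2-aligned)
60..64  m12  (4B, 2-aligned)
64..65  m7  (1B, 1-aligned)
65..66  -- tail padding (1B)
sizeof = 66, alignof = 2
data bytes 65, size 66 → padding 1

1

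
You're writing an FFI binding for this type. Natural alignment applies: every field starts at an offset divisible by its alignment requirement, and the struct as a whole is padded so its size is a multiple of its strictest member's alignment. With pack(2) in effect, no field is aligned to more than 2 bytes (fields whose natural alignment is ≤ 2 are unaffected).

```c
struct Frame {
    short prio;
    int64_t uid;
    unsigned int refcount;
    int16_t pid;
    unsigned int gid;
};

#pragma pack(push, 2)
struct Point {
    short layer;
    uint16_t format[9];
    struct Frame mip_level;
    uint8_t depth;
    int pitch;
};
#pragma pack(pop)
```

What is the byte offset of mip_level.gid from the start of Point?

Frame: prio at 0 (size 2, align 2) → ends 2; pad 6 to align 8 for uid; uid at 8 (size 8, align 8) → ends 16; refcount at 16 (size 4, align 4) → ends 20; pid at 20 (size 2, align 2) → ends 22; pad 2 to align 4 for gid; gid at 24 (size 4, align 4) → ends 28; tail pad 4 to reach multiple of 8; total 32 bytes, alignment 8
layer at 0 (size 2, align 2) → ends 2
format at 2 (size 18, align 2) → ends 20
mip_level at 20 (size 32, align 2) → ends 52
within Frame: gid at 24
20 + 24 = 44

44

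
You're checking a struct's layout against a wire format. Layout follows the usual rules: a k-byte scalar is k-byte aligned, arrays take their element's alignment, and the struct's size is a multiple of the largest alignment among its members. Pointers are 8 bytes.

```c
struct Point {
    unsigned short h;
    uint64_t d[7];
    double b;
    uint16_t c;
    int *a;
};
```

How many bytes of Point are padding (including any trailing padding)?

h at 0 (size 2, align 2) → ends 2
pad 6 to align 8 for d
d at 8 (size 56, align 8) → ends 64
b at 64 (size 8, align 8) → ends 72
c at 72 (size 2, align 2) → ends 74
pad 6 to align 8 for a
a at 80 (size 8, align 8) → ends 88
total 88 bytes, alignment 8
data bytes 76, size 88 → padding 12

12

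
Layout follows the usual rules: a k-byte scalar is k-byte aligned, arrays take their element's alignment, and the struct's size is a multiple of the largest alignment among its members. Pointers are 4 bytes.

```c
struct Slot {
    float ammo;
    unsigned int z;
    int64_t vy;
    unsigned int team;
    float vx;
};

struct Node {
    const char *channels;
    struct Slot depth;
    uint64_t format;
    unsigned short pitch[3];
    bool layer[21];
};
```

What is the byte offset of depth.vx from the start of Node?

Slot: ammo at 0 (size 4, align 4) → ends 4; z at 4 (size 4, align 4) → ends 8; vy at 8 (size 8, align 8) → ends 16; team at 16 (size 4, align 4) → ends 20; vx at 20 (size 4, align 4) → ends 24; total 24 bytes, alignment 8
channels at 0 (size 4, align 4) → ends 4
pad 4 to align 8 for depth
depth at 8 (size 24, align 8) → ends 32
within Slot: vx at 20
8 + 20 = 28

28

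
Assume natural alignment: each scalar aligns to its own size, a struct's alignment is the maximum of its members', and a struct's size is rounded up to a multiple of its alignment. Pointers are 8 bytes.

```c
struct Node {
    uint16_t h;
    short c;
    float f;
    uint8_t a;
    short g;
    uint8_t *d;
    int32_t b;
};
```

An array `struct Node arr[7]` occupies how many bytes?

224

h at 0 (size 2, align 2) → ends 2
c at 2 (size 2, align 2) → ends 4
f at 4 (size 4, align 4) → ends 8
a at 8 (size 1, align 1) → ends 9
pad 1 to align 2 for g
g at 10 (size 2, align 2) → ends 12
pad 4 to align 8 for d
d at 16 (size 8, align 8) → ends 24
b at 24 (size 4, align 4) → ends 28
tail pad 4 to reach multiple of 8
total 32 bytes, alignment 8
array of 7: 7 × 32 = 224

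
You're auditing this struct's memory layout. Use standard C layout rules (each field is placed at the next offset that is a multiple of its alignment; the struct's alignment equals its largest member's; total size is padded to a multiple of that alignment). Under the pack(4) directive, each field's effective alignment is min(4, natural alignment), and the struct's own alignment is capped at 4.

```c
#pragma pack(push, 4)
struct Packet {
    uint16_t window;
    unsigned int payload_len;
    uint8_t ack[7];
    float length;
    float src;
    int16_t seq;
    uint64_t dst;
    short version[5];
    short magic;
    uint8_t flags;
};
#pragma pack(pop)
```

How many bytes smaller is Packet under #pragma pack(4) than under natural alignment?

4

natural layout:
  window at 0 (size 2, align 2) → ends 2
  pad 2 to align 4 for payload_len
  payload_len at 4 (size 4, align 4) → ends 8
  ack at 8 (size 7, align 1) → ends 15
  pad 1 to align 4 for length
  length at 16 (size 4, align 4) → ends 20
  src at 20 (size 4, align 4) → ends 24
  seq at 24 (size 2, align 2) → ends 26
  pad 6 to align 8 for dst
  dst at 32 (size 8, align 8) → ends 40
  version at 40 (size 10, align 2) → ends 50
  magic at 50 (size 2, align 2) → ends 52
  flags at 52 (size 1, align 1) → ends 53
  tail pad 3 to reach multiple of 8
  total 56 bytes, alignment 8
packed(4) layout:
  window at 0 (size 2, align 2) → ends 2
  pad 2 to align 4 for payload_len
  payload_len at 4 (size 4, align 4) → ends 8
  ack at 8 (size 7, align 1) → ends 15
  pad 1 to align 4 for length
  length at 16 (size 4, align 4) → ends 20
  src at 20 (size 4, align 4) → ends 24
  seq at 24 (size 2, align 2) → ends 26
  pad 2 to align 4 for dst
  dst at 28 (size 8, align 4) → ends 36
  version at 36 (size 10, align 2) → ends 46
  magic at 46 (size 2, align 2) → ends 48
  flags at 48 (size 1, align 1) → ends 49
  tail pad 3 to reach multiple of 4
  total 52 bytes, alignment 4
56 − 52 = 4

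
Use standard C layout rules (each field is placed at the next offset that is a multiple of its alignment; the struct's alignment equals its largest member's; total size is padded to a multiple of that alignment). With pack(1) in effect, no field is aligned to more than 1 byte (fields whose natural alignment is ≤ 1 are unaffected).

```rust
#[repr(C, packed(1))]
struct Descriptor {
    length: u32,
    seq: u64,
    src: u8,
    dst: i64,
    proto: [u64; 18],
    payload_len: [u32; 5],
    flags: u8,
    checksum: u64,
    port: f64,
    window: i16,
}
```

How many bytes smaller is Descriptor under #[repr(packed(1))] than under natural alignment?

20

natural layout:
  length at 0 (size 4, align 4) → ends 4
  pad 4 to align 8 for seq
  seq at 8 (size 8, align 8) → ends 16
  src at 16 (size 1, align 1) → ends 17
  pad 7 to align 8 for dst
  dst at 24 (size 8, align 8) → ends 32
  proto at 32 (size 144, align 8) → ends 176
  payload_len at 176 (size 20, align 4) → ends 196
  flags at 196 (size 1, align 1) → ends 197
  pad 3 to align 8 for checksum
  checksum at 200 (size 8, align 8) → ends 208
  port at 208 (size 8, align 8) → ends 216
  window at 216 (size 2, align 2) → ends 218
  tail pad 6 to reach multiple of 8
  total 224 bytes, alignment 8
packed(1) layout:
  length at 0 (size 4, align 1) → ends 4
  seq at 4 (size 8, align 1) → ends 12
  src at 12 (size 1, align 1) → ends 13
  dst at 13 (size 8, align 1) → ends 21
  proto at 21 (size 144, align 1) → ends 165
  payload_len at 165 (size 20, align 1) → ends 185
  flags at 185 (size 1, align 1) → ends 186
  checksum at 186 (size 8, align 1) → ends 194
  port at 194 (size 8, align 1) → ends 202
  window at 202 (size 2, align 1) → ends 204
  total 204 bytes, alignment 1
224 − 204 = 20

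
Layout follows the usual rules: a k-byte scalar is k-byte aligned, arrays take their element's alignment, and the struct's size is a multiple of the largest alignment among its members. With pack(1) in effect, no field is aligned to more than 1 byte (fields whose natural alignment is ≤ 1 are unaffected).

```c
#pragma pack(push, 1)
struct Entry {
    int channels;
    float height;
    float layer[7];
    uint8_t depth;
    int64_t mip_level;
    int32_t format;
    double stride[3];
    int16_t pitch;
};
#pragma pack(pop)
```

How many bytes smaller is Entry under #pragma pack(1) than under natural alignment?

natural layout:
  channels at 0 (size 4, align 4) → ends 4
  height at 4 (size 4, align 4) → ends 8
  layer at 8 (size 28, align 4) → ends 36
  depth at 36 (size 1, align 1) → ends 37
  pad 3 to align 8 for mip_level
  mip_level at 40 (size 8, align 8) → ends 48
  format at 48 (size 4, align 4) → ends 52
  pad 4 to align 8 for stride
  stride at 56 (size 24, align 8) → ends 80
  pitch at 80 (size 2, align 2) → ends 82
  tail pad 6 to reach multiple of 8
  total 88 bytes, alignment 8
packed(1) layout:
  channels at 0 (size 4, align 1) → ends 4
  height at 4 (size 4, align 1) → ends 8
  layer at 8 (size 28, align 1) → ends 36
  depth at 36 (size 1, align 1) → ends 37
  mip_level at 37 (size 8, align 1) → ends 45
  format at 45 (size 4, align 1) → ends 49
  stride at 49 (size 24, align 1) → ends 73
  pitch at 73 (size 2, align 1) → ends 75
  total 75 bytes, alignment 1
88 − 75 = 13

13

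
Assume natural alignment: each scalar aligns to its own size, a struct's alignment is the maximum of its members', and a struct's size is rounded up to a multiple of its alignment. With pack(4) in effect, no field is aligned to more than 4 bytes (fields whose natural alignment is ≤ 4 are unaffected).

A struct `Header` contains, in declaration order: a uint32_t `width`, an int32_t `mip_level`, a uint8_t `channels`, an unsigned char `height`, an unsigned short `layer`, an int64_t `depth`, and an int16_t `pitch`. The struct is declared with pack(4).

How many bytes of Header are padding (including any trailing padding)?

width at 0 (size 4, align 4) → ends 4
mip_level at 4 (size 4, align 4) → ends 8
channels at 8 (size 1, align 1) → ends 9
height at 9 (size 1, align 1) → ends 10
layer at 10 (size 2, align 2) → ends 12
depth at 12 (size 8, align 4) → ends 20
pitch at 20 (size 2, align 2) → ends 22
tail pad 2 to reach multiple of 4
total 24 bytes, alignment 4
data bytes 22, size 24 → padding 2

2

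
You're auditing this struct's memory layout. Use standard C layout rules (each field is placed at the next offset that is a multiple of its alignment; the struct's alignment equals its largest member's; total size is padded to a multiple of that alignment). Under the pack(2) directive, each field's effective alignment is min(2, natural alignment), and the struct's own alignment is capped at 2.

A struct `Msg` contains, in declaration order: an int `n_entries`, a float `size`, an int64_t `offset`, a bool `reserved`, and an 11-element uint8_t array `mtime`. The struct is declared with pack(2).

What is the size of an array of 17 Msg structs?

@0: n_entries [4B, align 2] → 4
@4: size [4B, align 2] → 8
@8: offset [8B, align 2] → 16
@16: reserved [1B, align 1] → 17
@17: mtime [11B, align 1] → 28
size 28, align 2
array of 17: 17 × 28 = 476

476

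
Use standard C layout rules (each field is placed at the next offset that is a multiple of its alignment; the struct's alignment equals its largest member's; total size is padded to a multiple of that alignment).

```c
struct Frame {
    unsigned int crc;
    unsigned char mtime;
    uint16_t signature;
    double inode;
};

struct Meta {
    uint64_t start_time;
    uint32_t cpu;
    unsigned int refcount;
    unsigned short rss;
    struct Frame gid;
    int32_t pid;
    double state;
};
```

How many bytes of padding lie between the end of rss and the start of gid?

Frame: crc at 0 (size 4, align 4) → ends 4; mtime at 4 (size 1, align 1) → ends 5; pad 1 to align 2 for signature; signature at 6 (size 2, align 2) → ends 8; inode at 8 (size 8, align 8) → ends 16; total 16 bytes, alignment 8
start_time at 0 (size 8, align 8) → ends 8
cpu at 8 (size 4, align 4) → ends 12
refcount at 12 (size 4, align 4) → ends 16
rss at 16 (size 2, align 2) → ends 18
pad 6 to align 8 for gid
gid at 24 (size 16, align 8) → ends 40

6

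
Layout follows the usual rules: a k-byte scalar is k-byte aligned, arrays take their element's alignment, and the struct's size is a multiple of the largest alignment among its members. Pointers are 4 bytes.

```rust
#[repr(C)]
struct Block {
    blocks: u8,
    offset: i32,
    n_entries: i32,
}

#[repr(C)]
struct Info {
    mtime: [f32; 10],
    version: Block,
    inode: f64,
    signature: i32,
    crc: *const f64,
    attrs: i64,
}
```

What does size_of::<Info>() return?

Block: @0: blocks [1B, align 1] → 1; +3 pad (align 4); @4: offset [4B, align 4] → 8; @8: n_entries [4B, align 4] → 12; size 12, align 4
@0: mtime [40B, align 4] → 40
@40: version [12B, align 4] → 52
+4 pad (align 8)
@56: inode [8B, align 8] → 64
@64: signature [4B, align 4] → 68
@68: crc [4B, align 4] → 72
@72: attrs [8B, align 8] → 80
size 80, align 8

80 bytes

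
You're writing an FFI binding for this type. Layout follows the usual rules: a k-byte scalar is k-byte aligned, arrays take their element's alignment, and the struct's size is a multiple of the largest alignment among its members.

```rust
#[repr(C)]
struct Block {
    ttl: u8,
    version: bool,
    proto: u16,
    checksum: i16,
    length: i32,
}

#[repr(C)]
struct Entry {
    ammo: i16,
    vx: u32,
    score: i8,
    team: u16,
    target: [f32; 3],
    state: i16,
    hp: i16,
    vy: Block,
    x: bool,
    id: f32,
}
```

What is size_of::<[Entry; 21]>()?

1008

Block: 0..1  ttl  (1B, 1-aligned); 1..2  version  (1B, 1-aligned); 2..4  proto  (2B, 2-aligned); 4..6  checksum  (2B, 2-aligned); 6..8  -- padding (2B); 8..12  length  (4B, 4-aligned); sizeof = 12, alignof = 4
0..2  ammo  (2B, 2-aligned)
2..4  -- padding (2B)
4..8  vx  (4B, 4-aligned)
8..9  score  (1B, 1-aligned)
9..10  -- padding (1B)
10..12  team  (2B, 2-aligned)
12..24  target  (12B, 4-aligned)
24..26  state  (2B, 2-aligned)
26..28  hp  (2B, 2-aligned)
28..40  vy  (12B, 4-aligned)
40..41  x  (1B, 1-aligned)
41..44  -- padding (3B)
44..48  id  (4B, 4-aligned)
sizeof = 48, alignof = 4
array of 21: 21 × 48 = 1008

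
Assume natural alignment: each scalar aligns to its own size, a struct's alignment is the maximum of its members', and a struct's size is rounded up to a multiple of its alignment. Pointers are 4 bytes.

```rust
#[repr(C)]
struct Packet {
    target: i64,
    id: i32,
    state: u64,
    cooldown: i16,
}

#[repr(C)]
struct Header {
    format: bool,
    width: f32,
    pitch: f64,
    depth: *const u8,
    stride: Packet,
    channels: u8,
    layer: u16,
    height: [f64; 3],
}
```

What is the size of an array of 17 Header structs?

Packet: @0: target [8B, align 8] → 8; @8: id [4B, align 4] → 12; +4 pad (align 8); @16: state [8B, align 8] → 24; @24: cooldown [2B, align 2] → 26; +6 tail pad (align 8); size 32, align 8
@0: format [1B, align 1] → 1
+3 pad (align 4)
@4: width [4B, align 4] → 8
@8: pitch [8B, align 8] → 16
@16: depth [4B, align 4] → 20
+4 pad (align 8)
@24: stride [32B, align 8] → 56
@56: channels [1B, align 1] → 57
+1 pad (align 2)
@58: layer [2B, align 2] → 60
+4 pad (align 8)
@64: height [24B, align 8] → 88
size 88, align 8
array of 17: 17 × 88 = 1496

1496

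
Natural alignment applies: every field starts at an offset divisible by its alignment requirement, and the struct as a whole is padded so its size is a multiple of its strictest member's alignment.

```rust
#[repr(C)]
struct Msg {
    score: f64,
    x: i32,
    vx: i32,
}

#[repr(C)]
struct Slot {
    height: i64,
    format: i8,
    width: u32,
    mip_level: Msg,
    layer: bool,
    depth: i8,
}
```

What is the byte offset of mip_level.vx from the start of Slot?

Msg: @0: score [8B, align 8] → 8; @8: x [4B, align 4] → 12; @12: vx [4B, align 4] → 16; size 16, align 8
@0: height [8B, align 8] → 8
@8: format [1B, align 1] → 9
+3 pad (align 4)
@12: width [4B, align 4] → 16
@16: mip_level [16B, align 8] → 32
within Msg: vx at 12
16 + 12 = 28

28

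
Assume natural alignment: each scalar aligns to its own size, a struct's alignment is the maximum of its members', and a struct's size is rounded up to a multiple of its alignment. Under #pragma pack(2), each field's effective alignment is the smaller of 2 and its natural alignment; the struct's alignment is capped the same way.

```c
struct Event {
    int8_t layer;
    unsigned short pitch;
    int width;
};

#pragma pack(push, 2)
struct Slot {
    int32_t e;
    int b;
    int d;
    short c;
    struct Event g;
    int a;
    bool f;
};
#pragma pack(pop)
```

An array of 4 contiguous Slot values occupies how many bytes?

112

Event: 0..1  layer  (1B, 1-aligned); 1..2  -- padding (1B); 2..4  pitch  (2B, 2-aligned); 4..8  width  (4B, 4-aligned); sizeof = 8, alignof = 4
0..4  e  (4B, 2-aligned)
4..8  b  (4B, 2-aligned)
8..12  d  (4B, 2-aligned)
12..14  c  (2B, 2-aligned)
14..22  g  (8B, 2-aligned)
22..26  a  (4B, 2-aligned)
26..27  f  (1B, 1-aligned)
27..28  -- tail padding (1B)
sizeof = 28, alignof = 2
array of 4: 4 × 28 = 112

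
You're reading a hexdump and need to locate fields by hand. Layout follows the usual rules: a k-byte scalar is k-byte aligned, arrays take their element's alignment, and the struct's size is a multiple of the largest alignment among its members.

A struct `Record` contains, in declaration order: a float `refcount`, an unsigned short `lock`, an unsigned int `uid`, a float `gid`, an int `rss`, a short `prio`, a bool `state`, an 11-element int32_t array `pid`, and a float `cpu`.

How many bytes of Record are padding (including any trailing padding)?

3

0..4  refcount  (4B, 4-aligned)
4..6  lock  (2B, 2-aligned)
6..8  -- padding (2B)
8..12  uid  (4B, 4-aligned)
12..16  gid  (4B, 4-aligned)
16..20  rss  (4B, 4-aligned)
20..22  prio  (2B, 2-aligned)
22..23  state  (1B, 1-aligned)
23..24  -- padding (1B)
24..68  pid  (44B, 4-aligned)
68..72  cpu  (4B, 4-aligned)
sizeof = 72, alignof = 4
data bytes 69, size 72 → padding 3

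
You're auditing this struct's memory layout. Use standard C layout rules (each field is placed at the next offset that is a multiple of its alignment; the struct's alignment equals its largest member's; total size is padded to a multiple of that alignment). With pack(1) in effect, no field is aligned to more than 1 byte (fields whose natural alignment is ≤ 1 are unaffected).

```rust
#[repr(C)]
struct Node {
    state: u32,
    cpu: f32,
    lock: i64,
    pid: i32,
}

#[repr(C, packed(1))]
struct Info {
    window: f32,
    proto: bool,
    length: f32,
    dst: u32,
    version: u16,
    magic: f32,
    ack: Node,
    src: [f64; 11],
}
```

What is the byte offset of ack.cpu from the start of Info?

23

Node: @0: state [4B, align 4] → 4; @4: cpu [4B, align 4] → 8; @8: lock [8B, align 8] → 16; @16: pid [4B, align 4] → 20; +4 tail pad (align 8); size 24, align 8
@0: window [4B, align 1] → 4
@4: proto [1B, align 1] → 5
@5: length [4B, align 1] → 9
@9: dst [4B, align 1] → 13
@13: version [2B, align 1] → 15
@15: magic [4B, align 1] → 19
@19: ack [24B, align 1] → 43
within Node: cpu at 4
19 + 4 = 23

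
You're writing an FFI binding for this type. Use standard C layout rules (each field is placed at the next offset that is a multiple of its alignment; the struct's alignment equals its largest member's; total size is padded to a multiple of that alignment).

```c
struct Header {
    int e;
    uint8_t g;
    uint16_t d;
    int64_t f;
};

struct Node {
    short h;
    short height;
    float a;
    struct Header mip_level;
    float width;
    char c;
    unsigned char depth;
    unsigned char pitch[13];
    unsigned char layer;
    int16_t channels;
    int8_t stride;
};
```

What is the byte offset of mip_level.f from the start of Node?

16

Header: e at 0 (size 4, align 4) → ends 4; g at 4 (size 1, align 1) → ends 5; pad 1 to align 2 for d; d at 6 (size 2, align 2) → ends 8; f at 8 (size 8, align 8) → ends 16; total 16 bytes, alignment 8
h at 0 (size 2, align 2) → ends 2
height at 2 (size 2, align 2) → ends 4
a at 4 (size 4, align 4) → ends 8
mip_level at 8 (size 16, align 8) → ends 24
within Header: f at 8
8 + 8 = 16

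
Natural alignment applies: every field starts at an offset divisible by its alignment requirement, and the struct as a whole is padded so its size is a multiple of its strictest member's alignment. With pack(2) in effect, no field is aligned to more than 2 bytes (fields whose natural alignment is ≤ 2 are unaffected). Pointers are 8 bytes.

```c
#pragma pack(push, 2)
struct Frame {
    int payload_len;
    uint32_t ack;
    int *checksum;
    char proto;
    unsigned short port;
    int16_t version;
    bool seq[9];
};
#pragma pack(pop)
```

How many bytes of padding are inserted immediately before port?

1

@0: payload_len [4B, align 2] → 4
@4: ack [4B, align 2] → 8
@8: checksum [8B, align 2] → 16
@16: proto [1B, align 1] → 17
+1 pad (align 2)
@18: port [2B, align 2] → 20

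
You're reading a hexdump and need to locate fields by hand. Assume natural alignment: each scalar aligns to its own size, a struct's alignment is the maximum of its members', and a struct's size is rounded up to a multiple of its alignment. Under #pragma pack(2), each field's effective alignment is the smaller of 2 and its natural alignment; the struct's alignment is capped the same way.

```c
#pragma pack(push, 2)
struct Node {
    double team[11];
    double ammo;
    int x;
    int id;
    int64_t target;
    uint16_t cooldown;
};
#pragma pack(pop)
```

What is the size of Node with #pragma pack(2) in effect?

@0: team [88B, align 2] → 88
@88: ammo [8B, align 2] → 96
@96: x [4B, align 2] → 100
@100: id [4B, align 2] → 104
@104: target [8B, align 2] → 112
@112: cooldown [2B, align 2] → 114
size 114, align 2

114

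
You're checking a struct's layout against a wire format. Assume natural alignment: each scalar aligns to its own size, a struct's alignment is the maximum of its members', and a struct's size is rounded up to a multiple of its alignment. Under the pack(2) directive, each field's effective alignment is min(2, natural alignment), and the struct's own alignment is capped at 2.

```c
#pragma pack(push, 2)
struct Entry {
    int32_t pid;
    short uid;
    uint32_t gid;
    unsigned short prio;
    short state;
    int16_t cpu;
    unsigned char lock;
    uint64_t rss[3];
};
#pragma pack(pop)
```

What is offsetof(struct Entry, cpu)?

@0: pid [4B, align 2] → 4
@4: uid [2B, align 2] → 6
@6: gid [4B, align 2] → 10
@10: prio [2B, align 2] → 12
@12: state [2B, align 2] → 14
@14: cpu [2B, align 2] → 16

14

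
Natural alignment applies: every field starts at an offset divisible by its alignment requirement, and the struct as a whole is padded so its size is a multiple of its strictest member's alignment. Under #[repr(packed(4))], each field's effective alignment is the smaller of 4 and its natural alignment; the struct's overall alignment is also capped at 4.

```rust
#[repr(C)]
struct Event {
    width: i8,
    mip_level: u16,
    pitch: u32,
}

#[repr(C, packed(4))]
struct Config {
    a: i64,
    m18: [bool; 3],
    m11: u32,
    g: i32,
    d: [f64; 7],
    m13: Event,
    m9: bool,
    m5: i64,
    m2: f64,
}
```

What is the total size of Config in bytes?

104

Event: width at 0 (size 1, align 1) → ends 1; pad 1 to align 2 for mip_level; mip_level at 2 (size 2, align 2) → ends 4; pitch at 4 (size 4, align 4) → ends 8; total 8 bytes, alignment 4
a at 0 (size 8, align 4) → ends 8
m18 at 8 (size 3, align 1) → ends 11
pad 1 to align 4 for m11
m11 at 12 (size 4, align 4) → ends 16
g at 16 (size 4, align 4) → ends 20
d at 20 (size 56, align 4) → ends 76
m13 at 76 (size 8, align 4) → ends 84
m9 at 84 (size 1, align 1) → ends 85
pad 3 to align 4 for m5
m5 at 88 (size 8, align 4) → ends 96
m2 at 96 (size 8, align 4) → ends 104
total 104 bytes, alignment 4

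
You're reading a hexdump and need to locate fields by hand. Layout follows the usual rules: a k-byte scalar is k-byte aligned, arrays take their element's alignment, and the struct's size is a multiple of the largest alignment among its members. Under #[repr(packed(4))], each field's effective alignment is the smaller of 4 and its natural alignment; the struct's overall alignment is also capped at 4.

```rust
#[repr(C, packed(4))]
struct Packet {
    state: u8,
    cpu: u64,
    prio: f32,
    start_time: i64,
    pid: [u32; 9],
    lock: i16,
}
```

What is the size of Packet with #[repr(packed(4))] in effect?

state at 0 (size 1, align 1) → ends 1
pad 3 to align 4 for cpu
cpu at 4 (size 8, align 4) → ends 12
prio at 12 (size 4, align 4) → ends 16
start_time at 16 (size 8, align 4) → ends 24
pid at 24 (size 36, align 4) → ends 60
lock at 60 (size 2, align 2) → ends 62
tail pad 2 to reach multiple of 4
total 64 bytes, alignment 4

64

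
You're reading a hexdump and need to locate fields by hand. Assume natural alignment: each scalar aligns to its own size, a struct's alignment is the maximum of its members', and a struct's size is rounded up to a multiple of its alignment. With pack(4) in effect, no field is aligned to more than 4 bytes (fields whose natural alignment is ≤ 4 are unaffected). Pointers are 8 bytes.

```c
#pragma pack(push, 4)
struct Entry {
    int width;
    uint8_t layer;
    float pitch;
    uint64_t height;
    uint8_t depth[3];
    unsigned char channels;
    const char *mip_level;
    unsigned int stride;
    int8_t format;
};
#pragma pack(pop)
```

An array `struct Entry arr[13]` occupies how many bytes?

width at 0 (size 4, align 4) → ends 4
layer at 4 (size 1, align 1) → ends 5
pad 3 to align 4 for pitch
pitch at 8 (size 4, align 4) → ends 12
height at 12 (size 8, align 4) → ends 20
depth at 20 (size 3, align 1) → ends 23
channels at 23 (size 1, align 1) → ends 24
mip_level at 24 (size 8, align 4) → ends 32
stride at 32 (size 4, align 4) → ends 36
format at 36 (size 1, align 1) → ends 37
tail pad 3 to reach multiple of 4
total 40 bytes, alignment 4
array of 13: 13 × 40 = 520

520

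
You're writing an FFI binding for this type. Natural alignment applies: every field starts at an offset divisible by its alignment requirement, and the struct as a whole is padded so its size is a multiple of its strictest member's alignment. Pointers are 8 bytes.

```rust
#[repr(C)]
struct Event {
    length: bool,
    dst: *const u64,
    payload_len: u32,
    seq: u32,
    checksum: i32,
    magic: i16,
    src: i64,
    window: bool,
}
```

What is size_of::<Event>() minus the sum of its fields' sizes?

16

@0: length [1B, align 1] → 1
+7 pad (align 8)
@8: dst [8B, align 8] → 16
@16: payload_len [4B, align 4] → 20
@20: seq [4B, align 4] → 24
@24: checksum [4B, align 4] → 28
@28: magic [2B, align 2] → 30
+2 pad (align 8)
@32: src [8B, align 8] → 40
@40: window [1B, align 1] → 41
+7 tail pad (align 8)
size 48, align 8
data bytes 32, size 48 → padding 16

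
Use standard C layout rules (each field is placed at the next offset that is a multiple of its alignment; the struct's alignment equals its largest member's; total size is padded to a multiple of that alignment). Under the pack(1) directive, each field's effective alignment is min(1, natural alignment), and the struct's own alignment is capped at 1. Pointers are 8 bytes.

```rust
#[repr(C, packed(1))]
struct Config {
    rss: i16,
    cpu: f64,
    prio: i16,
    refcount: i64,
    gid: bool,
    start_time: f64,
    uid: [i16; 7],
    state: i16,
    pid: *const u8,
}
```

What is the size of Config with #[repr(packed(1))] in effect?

53

@0: rss [2B, align 1] → 2
@2: cpu [8B, align 1] → 10
@10: prio [2B, align 1] → 12
@12: refcount [8B, align 1] → 20
@20: gid [1B, align 1] → 21
@21: start_time [8B, align 1] → 29
@29: uid [14B, align 1] → 43
@43: state [2B, align 1] → 45
@45: pid [8B, align 1] → 53
size 53, align 1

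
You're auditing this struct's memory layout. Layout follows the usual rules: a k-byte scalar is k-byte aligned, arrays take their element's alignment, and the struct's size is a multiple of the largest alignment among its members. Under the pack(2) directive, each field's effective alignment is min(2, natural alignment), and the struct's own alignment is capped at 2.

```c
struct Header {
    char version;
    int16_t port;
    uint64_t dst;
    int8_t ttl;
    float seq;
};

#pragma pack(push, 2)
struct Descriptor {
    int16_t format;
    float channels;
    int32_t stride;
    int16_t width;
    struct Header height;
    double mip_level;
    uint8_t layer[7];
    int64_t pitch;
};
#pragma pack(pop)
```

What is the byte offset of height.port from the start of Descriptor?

Header: 0..1  version  (1B, 1-aligned); 1..2  -- padding (1B); 2..4  port  (2B, 2-aligned); 4..8  -- padding (4B); 8..16  dst  (8B, 8-aligned); 16..17  ttl  (1B, 1-aligned); 17..20  -- padding (3B); 20..24  seq  (4B, 4-aligned); sizeof = 24, alignof = 8
0..2  format  (2B, 2-aligned)
2..6  channels  (4B, 2-aligned)
6..10  stride  (4B, 2-aligned)
10..12  width  (2B, 2-aligned)
12..36  height  (24B, 2-aligned)
within Header: port at 2
12 + 2 = 14

14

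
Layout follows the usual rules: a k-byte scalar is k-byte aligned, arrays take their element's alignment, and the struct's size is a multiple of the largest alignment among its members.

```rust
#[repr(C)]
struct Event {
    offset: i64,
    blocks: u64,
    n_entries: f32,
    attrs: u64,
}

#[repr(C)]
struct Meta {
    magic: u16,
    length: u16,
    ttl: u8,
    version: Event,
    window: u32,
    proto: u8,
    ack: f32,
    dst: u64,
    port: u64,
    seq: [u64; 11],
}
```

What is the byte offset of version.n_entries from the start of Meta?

Event: 0..8  offset  (8B, 8-aligned); 8..16  blocks  (8B, 8-aligned); 16..20  n_entries  (4B, 4-aligned); 20..24  -- padding (4B); 24..32  attrs  (8B, 8-aligned); sizeof = 32, alignof = 8
0..2  magic  (2B, 2-aligned)
2..4  length  (2B, 2-aligned)
4..5  ttl  (1B, 1-aligned)
5..8  -- padding (3B)
8..40  version  (32B, 8-aligned)
within Event: n_entries at 16
8 + 16 = 24

24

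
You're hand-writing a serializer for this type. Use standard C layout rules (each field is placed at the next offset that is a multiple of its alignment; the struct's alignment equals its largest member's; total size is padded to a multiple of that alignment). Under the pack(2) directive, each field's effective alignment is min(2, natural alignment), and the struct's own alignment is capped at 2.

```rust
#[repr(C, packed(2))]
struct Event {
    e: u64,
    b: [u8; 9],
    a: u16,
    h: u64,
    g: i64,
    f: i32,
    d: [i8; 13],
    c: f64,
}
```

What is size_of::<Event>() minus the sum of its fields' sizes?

@0: e [8B, align 2] → 8
@8: b [9B, align 1] → 17
+1 pad (align 2)
@18: a [2B, align 2] → 20
@20: h [8B, align 2] → 28
@28: g [8B, align 2] → 36
@36: f [4B, align 2] → 40
@40: d [13B, align 1] → 53
+1 pad (align 2)
@54: c [8B, align 2] → 62
size 62, align 2
data bytes 60, size 62 → padding 2

2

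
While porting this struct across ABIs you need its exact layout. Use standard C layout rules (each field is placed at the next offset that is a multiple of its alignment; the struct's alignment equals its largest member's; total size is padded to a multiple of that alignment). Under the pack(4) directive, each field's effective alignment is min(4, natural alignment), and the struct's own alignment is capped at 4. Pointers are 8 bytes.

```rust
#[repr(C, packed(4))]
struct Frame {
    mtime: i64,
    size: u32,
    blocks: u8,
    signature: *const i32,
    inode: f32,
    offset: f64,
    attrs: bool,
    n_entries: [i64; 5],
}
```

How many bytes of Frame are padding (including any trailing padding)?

@0: mtime [8B, align 4] → 8
@8: size [4B, align 4] → 12
@12: blocks [1B, align 1] → 13
+3 pad (align 4)
@16: signature [8B, align 4] → 24
@24: inode [4B, align 4] → 28
@28: offset [8B, align 4] → 36
@36: attrs [1B, align 1] → 37
+3 pad (align 4)
@40: n_entries [40B, align 4] → 80
size 80, align 4
data bytes 74, size 80 → padding 6

6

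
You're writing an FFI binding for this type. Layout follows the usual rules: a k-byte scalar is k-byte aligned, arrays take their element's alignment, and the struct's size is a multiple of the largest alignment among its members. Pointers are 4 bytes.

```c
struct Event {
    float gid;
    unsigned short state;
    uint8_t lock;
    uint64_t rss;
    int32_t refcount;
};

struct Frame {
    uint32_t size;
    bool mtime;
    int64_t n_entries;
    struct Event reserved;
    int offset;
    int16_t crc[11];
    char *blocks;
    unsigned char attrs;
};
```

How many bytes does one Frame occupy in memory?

Event: gid at 0 (size 4, align 4) → ends 4; state at 4 (size 2, align 2) → ends 6; lock at 6 (size 1, align 1) → ends 7; pad 1 to align 8 for rss; rss at 8 (size 8, align 8) → ends 16; refcount at 16 (size 4, align 4) → ends 20; tail pad 4 to reach multiple of 8; total 24 bytes, alignment 8
size at 0 (size 4, align 4) → ends 4
mtime at 4 (size 1, align 1) → ends 5
pad 3 to align 8 for n_entries
n_entries at 8 (size 8, align 8) → ends 16
reserved at 16 (size 24, align 8) → ends 40
offset at 40 (size 4, align 4) → ends 44
crc at 44 (size 22, align 2) → ends 66
pad 2 to align 4 for blocks
blocks at 68 (size 4, align 4) → ends 72
attrs at 72 (size 1, align 1) → ends 73
tail pad 7 to reach multiple of 8
total 80 bytes, alignment 8

80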